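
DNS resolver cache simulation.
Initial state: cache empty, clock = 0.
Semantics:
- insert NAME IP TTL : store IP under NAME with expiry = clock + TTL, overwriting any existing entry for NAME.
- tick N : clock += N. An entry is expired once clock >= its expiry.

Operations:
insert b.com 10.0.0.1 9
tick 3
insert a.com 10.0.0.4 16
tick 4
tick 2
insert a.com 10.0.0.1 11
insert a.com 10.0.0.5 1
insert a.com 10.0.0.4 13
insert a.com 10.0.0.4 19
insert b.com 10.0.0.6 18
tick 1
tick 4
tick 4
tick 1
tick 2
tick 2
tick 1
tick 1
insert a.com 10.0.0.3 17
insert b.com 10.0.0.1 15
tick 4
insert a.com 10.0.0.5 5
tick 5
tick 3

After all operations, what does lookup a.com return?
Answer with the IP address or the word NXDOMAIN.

Op 1: insert b.com -> 10.0.0.1 (expiry=0+9=9). clock=0
Op 2: tick 3 -> clock=3.
Op 3: insert a.com -> 10.0.0.4 (expiry=3+16=19). clock=3
Op 4: tick 4 -> clock=7.
Op 5: tick 2 -> clock=9. purged={b.com}
Op 6: insert a.com -> 10.0.0.1 (expiry=9+11=20). clock=9
Op 7: insert a.com -> 10.0.0.5 (expiry=9+1=10). clock=9
Op 8: insert a.com -> 10.0.0.4 (expiry=9+13=22). clock=9
Op 9: insert a.com -> 10.0.0.4 (expiry=9+19=28). clock=9
Op 10: insert b.com -> 10.0.0.6 (expiry=9+18=27). clock=9
Op 11: tick 1 -> clock=10.
Op 12: tick 4 -> clock=14.
Op 13: tick 4 -> clock=18.
Op 14: tick 1 -> clock=19.
Op 15: tick 2 -> clock=21.
Op 16: tick 2 -> clock=23.
Op 17: tick 1 -> clock=24.
Op 18: tick 1 -> clock=25.
Op 19: insert a.com -> 10.0.0.3 (expiry=25+17=42). clock=25
Op 20: insert b.com -> 10.0.0.1 (expiry=25+15=40). clock=25
Op 21: tick 4 -> clock=29.
Op 22: insert a.com -> 10.0.0.5 (expiry=29+5=34). clock=29
Op 23: tick 5 -> clock=34. purged={a.com}
Op 24: tick 3 -> clock=37.
lookup a.com: not in cache (expired or never inserted)

Answer: NXDOMAIN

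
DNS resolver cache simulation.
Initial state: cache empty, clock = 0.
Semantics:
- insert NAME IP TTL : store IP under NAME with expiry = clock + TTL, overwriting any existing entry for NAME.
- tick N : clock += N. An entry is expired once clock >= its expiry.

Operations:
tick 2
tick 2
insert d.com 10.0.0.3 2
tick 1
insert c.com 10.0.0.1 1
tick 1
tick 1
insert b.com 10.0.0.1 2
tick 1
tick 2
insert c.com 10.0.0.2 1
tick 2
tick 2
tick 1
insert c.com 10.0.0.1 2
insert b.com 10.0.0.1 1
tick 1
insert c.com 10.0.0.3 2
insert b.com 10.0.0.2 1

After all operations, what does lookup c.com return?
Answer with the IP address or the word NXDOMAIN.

Op 1: tick 2 -> clock=2.
Op 2: tick 2 -> clock=4.
Op 3: insert d.com -> 10.0.0.3 (expiry=4+2=6). clock=4
Op 4: tick 1 -> clock=5.
Op 5: insert c.com -> 10.0.0.1 (expiry=5+1=6). clock=5
Op 6: tick 1 -> clock=6. purged={c.com,d.com}
Op 7: tick 1 -> clock=7.
Op 8: insert b.com -> 10.0.0.1 (expiry=7+2=9). clock=7
Op 9: tick 1 -> clock=8.
Op 10: tick 2 -> clock=10. purged={b.com}
Op 11: insert c.com -> 10.0.0.2 (expiry=10+1=11). clock=10
Op 12: tick 2 -> clock=12. purged={c.com}
Op 13: tick 2 -> clock=14.
Op 14: tick 1 -> clock=15.
Op 15: insert c.com -> 10.0.0.1 (expiry=15+2=17). clock=15
Op 16: insert b.com -> 10.0.0.1 (expiry=15+1=16). clock=15
Op 17: tick 1 -> clock=16. purged={b.com}
Op 18: insert c.com -> 10.0.0.3 (expiry=16+2=18). clock=16
Op 19: insert b.com -> 10.0.0.2 (expiry=16+1=17). clock=16
lookup c.com: present, ip=10.0.0.3 expiry=18 > clock=16

Answer: 10.0.0.3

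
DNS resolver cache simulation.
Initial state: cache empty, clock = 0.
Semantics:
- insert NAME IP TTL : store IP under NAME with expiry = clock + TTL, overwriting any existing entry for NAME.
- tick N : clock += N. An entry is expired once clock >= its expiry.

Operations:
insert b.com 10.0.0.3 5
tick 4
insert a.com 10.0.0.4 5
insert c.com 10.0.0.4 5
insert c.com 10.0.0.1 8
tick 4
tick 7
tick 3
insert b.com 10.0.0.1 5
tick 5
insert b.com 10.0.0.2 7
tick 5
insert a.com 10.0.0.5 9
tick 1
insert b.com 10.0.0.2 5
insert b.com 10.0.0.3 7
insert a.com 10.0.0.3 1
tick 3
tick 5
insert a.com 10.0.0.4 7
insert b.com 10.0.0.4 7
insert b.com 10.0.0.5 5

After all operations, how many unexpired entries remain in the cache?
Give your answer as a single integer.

Answer: 2

Derivation:
Op 1: insert b.com -> 10.0.0.3 (expiry=0+5=5). clock=0
Op 2: tick 4 -> clock=4.
Op 3: insert a.com -> 10.0.0.4 (expiry=4+5=9). clock=4
Op 4: insert c.com -> 10.0.0.4 (expiry=4+5=9). clock=4
Op 5: insert c.com -> 10.0.0.1 (expiry=4+8=12). clock=4
Op 6: tick 4 -> clock=8. purged={b.com}
Op 7: tick 7 -> clock=15. purged={a.com,c.com}
Op 8: tick 3 -> clock=18.
Op 9: insert b.com -> 10.0.0.1 (expiry=18+5=23). clock=18
Op 10: tick 5 -> clock=23. purged={b.com}
Op 11: insert b.com -> 10.0.0.2 (expiry=23+7=30). clock=23
Op 12: tick 5 -> clock=28.
Op 13: insert a.com -> 10.0.0.5 (expiry=28+9=37). clock=28
Op 14: tick 1 -> clock=29.
Op 15: insert b.com -> 10.0.0.2 (expiry=29+5=34). clock=29
Op 16: insert b.com -> 10.0.0.3 (expiry=29+7=36). clock=29
Op 17: insert a.com -> 10.0.0.3 (expiry=29+1=30). clock=29
Op 18: tick 3 -> clock=32. purged={a.com}
Op 19: tick 5 -> clock=37. purged={b.com}
Op 20: insert a.com -> 10.0.0.4 (expiry=37+7=44). clock=37
Op 21: insert b.com -> 10.0.0.4 (expiry=37+7=44). clock=37
Op 22: insert b.com -> 10.0.0.5 (expiry=37+5=42). clock=37
Final cache (unexpired): {a.com,b.com} -> size=2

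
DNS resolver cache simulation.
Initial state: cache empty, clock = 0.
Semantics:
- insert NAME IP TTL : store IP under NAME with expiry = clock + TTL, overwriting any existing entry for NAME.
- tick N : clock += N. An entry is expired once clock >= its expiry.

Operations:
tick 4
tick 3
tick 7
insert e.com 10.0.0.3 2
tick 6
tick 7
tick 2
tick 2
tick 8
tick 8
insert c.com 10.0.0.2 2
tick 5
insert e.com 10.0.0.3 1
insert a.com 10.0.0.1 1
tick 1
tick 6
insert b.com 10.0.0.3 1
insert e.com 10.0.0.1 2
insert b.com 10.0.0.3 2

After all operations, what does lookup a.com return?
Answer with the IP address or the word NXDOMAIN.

Op 1: tick 4 -> clock=4.
Op 2: tick 3 -> clock=7.
Op 3: tick 7 -> clock=14.
Op 4: insert e.com -> 10.0.0.3 (expiry=14+2=16). clock=14
Op 5: tick 6 -> clock=20. purged={e.com}
Op 6: tick 7 -> clock=27.
Op 7: tick 2 -> clock=29.
Op 8: tick 2 -> clock=31.
Op 9: tick 8 -> clock=39.
Op 10: tick 8 -> clock=47.
Op 11: insert c.com -> 10.0.0.2 (expiry=47+2=49). clock=47
Op 12: tick 5 -> clock=52. purged={c.com}
Op 13: insert e.com -> 10.0.0.3 (expiry=52+1=53). clock=52
Op 14: insert a.com -> 10.0.0.1 (expiry=52+1=53). clock=52
Op 15: tick 1 -> clock=53. purged={a.com,e.com}
Op 16: tick 6 -> clock=59.
Op 17: insert b.com -> 10.0.0.3 (expiry=59+1=60). clock=59
Op 18: insert e.com -> 10.0.0.1 (expiry=59+2=61). clock=59
Op 19: insert b.com -> 10.0.0.3 (expiry=59+2=61). clock=59
lookup a.com: not in cache (expired or never inserted)

Answer: NXDOMAIN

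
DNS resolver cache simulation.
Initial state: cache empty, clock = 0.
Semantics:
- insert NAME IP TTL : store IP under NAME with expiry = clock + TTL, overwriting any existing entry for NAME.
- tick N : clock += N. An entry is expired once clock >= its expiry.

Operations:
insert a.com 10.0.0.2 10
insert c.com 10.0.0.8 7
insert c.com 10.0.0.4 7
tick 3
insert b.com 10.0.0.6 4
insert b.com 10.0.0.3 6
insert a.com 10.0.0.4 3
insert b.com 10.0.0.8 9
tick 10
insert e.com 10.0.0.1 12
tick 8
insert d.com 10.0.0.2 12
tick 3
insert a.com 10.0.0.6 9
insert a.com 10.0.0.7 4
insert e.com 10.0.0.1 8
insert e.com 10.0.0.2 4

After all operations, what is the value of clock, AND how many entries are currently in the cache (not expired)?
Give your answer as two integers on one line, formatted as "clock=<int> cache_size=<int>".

Op 1: insert a.com -> 10.0.0.2 (expiry=0+10=10). clock=0
Op 2: insert c.com -> 10.0.0.8 (expiry=0+7=7). clock=0
Op 3: insert c.com -> 10.0.0.4 (expiry=0+7=7). clock=0
Op 4: tick 3 -> clock=3.
Op 5: insert b.com -> 10.0.0.6 (expiry=3+4=7). clock=3
Op 6: insert b.com -> 10.0.0.3 (expiry=3+6=9). clock=3
Op 7: insert a.com -> 10.0.0.4 (expiry=3+3=6). clock=3
Op 8: insert b.com -> 10.0.0.8 (expiry=3+9=12). clock=3
Op 9: tick 10 -> clock=13. purged={a.com,b.com,c.com}
Op 10: insert e.com -> 10.0.0.1 (expiry=13+12=25). clock=13
Op 11: tick 8 -> clock=21.
Op 12: insert d.com -> 10.0.0.2 (expiry=21+12=33). clock=21
Op 13: tick 3 -> clock=24.
Op 14: insert a.com -> 10.0.0.6 (expiry=24+9=33). clock=24
Op 15: insert a.com -> 10.0.0.7 (expiry=24+4=28). clock=24
Op 16: insert e.com -> 10.0.0.1 (expiry=24+8=32). clock=24
Op 17: insert e.com -> 10.0.0.2 (expiry=24+4=28). clock=24
Final clock = 24
Final cache (unexpired): {a.com,d.com,e.com} -> size=3

Answer: clock=24 cache_size=3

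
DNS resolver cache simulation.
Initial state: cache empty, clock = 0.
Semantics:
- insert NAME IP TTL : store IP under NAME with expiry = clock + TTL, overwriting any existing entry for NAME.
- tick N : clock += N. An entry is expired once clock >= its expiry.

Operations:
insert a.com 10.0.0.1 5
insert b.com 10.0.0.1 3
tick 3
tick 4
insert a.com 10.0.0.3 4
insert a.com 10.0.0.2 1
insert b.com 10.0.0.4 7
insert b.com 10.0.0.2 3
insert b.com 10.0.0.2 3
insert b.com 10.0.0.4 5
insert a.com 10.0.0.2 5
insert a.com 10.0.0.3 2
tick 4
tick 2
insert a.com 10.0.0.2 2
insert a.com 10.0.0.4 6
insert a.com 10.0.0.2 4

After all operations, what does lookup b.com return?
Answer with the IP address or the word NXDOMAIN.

Answer: NXDOMAIN

Derivation:
Op 1: insert a.com -> 10.0.0.1 (expiry=0+5=5). clock=0
Op 2: insert b.com -> 10.0.0.1 (expiry=0+3=3). clock=0
Op 3: tick 3 -> clock=3. purged={b.com}
Op 4: tick 4 -> clock=7. purged={a.com}
Op 5: insert a.com -> 10.0.0.3 (expiry=7+4=11). clock=7
Op 6: insert a.com -> 10.0.0.2 (expiry=7+1=8). clock=7
Op 7: insert b.com -> 10.0.0.4 (expiry=7+7=14). clock=7
Op 8: insert b.com -> 10.0.0.2 (expiry=7+3=10). clock=7
Op 9: insert b.com -> 10.0.0.2 (expiry=7+3=10). clock=7
Op 10: insert b.com -> 10.0.0.4 (expiry=7+5=12). clock=7
Op 11: insert a.com -> 10.0.0.2 (expiry=7+5=12). clock=7
Op 12: insert a.com -> 10.0.0.3 (expiry=7+2=9). clock=7
Op 13: tick 4 -> clock=11. purged={a.com}
Op 14: tick 2 -> clock=13. purged={b.com}
Op 15: insert a.com -> 10.0.0.2 (expiry=13+2=15). clock=13
Op 16: insert a.com -> 10.0.0.4 (expiry=13+6=19). clock=13
Op 17: insert a.com -> 10.0.0.2 (expiry=13+4=17). clock=13
lookup b.com: not in cache (expired or never inserted)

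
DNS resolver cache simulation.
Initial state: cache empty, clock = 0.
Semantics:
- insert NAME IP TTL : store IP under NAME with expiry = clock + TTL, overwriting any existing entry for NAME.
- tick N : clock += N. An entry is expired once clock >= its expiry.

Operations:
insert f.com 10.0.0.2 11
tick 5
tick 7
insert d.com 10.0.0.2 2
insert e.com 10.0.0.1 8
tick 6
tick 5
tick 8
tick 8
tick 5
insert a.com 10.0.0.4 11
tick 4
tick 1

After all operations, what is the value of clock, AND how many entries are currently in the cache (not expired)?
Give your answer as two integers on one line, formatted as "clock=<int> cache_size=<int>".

Answer: clock=49 cache_size=1

Derivation:
Op 1: insert f.com -> 10.0.0.2 (expiry=0+11=11). clock=0
Op 2: tick 5 -> clock=5.
Op 3: tick 7 -> clock=12. purged={f.com}
Op 4: insert d.com -> 10.0.0.2 (expiry=12+2=14). clock=12
Op 5: insert e.com -> 10.0.0.1 (expiry=12+8=20). clock=12
Op 6: tick 6 -> clock=18. purged={d.com}
Op 7: tick 5 -> clock=23. purged={e.com}
Op 8: tick 8 -> clock=31.
Op 9: tick 8 -> clock=39.
Op 10: tick 5 -> clock=44.
Op 11: insert a.com -> 10.0.0.4 (expiry=44+11=55). clock=44
Op 12: tick 4 -> clock=48.
Op 13: tick 1 -> clock=49.
Final clock = 49
Final cache (unexpired): {a.com} -> size=1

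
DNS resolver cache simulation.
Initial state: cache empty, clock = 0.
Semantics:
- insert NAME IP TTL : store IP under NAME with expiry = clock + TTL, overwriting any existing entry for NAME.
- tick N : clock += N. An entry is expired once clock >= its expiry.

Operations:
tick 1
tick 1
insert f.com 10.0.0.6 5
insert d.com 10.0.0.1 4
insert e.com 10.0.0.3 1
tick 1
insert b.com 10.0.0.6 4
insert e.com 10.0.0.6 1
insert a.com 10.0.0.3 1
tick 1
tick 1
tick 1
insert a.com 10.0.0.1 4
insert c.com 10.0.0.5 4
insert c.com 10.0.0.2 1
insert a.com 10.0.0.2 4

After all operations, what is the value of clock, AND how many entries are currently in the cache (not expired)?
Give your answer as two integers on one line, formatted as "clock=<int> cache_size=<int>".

Answer: clock=6 cache_size=4

Derivation:
Op 1: tick 1 -> clock=1.
Op 2: tick 1 -> clock=2.
Op 3: insert f.com -> 10.0.0.6 (expiry=2+5=7). clock=2
Op 4: insert d.com -> 10.0.0.1 (expiry=2+4=6). clock=2
Op 5: insert e.com -> 10.0.0.3 (expiry=2+1=3). clock=2
Op 6: tick 1 -> clock=3. purged={e.com}
Op 7: insert b.com -> 10.0.0.6 (expiry=3+4=7). clock=3
Op 8: insert e.com -> 10.0.0.6 (expiry=3+1=4). clock=3
Op 9: insert a.com -> 10.0.0.3 (expiry=3+1=4). clock=3
Op 10: tick 1 -> clock=4. purged={a.com,e.com}
Op 11: tick 1 -> clock=5.
Op 12: tick 1 -> clock=6. purged={d.com}
Op 13: insert a.com -> 10.0.0.1 (expiry=6+4=10). clock=6
Op 14: insert c.com -> 10.0.0.5 (expiry=6+4=10). clock=6
Op 15: insert c.com -> 10.0.0.2 (expiry=6+1=7). clock=6
Op 16: insert a.com -> 10.0.0.2 (expiry=6+4=10). clock=6
Final clock = 6
Final cache (unexpired): {a.com,b.com,c.com,f.com} -> size=4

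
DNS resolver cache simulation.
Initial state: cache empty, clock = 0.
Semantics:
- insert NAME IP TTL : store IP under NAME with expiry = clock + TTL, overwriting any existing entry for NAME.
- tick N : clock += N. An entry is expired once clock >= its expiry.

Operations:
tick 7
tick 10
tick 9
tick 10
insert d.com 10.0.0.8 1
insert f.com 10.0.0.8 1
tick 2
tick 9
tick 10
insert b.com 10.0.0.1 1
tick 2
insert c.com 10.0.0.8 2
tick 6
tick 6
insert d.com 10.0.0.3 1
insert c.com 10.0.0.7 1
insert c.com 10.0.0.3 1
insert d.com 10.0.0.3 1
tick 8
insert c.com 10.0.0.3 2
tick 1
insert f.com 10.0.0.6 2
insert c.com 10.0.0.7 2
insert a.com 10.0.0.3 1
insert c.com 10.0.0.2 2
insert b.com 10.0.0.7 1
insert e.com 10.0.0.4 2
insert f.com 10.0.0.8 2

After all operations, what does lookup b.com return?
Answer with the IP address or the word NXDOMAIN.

Op 1: tick 7 -> clock=7.
Op 2: tick 10 -> clock=17.
Op 3: tick 9 -> clock=26.
Op 4: tick 10 -> clock=36.
Op 5: insert d.com -> 10.0.0.8 (expiry=36+1=37). clock=36
Op 6: insert f.com -> 10.0.0.8 (expiry=36+1=37). clock=36
Op 7: tick 2 -> clock=38. purged={d.com,f.com}
Op 8: tick 9 -> clock=47.
Op 9: tick 10 -> clock=57.
Op 10: insert b.com -> 10.0.0.1 (expiry=57+1=58). clock=57
Op 11: tick 2 -> clock=59. purged={b.com}
Op 12: insert c.com -> 10.0.0.8 (expiry=59+2=61). clock=59
Op 13: tick 6 -> clock=65. purged={c.com}
Op 14: tick 6 -> clock=71.
Op 15: insert d.com -> 10.0.0.3 (expiry=71+1=72). clock=71
Op 16: insert c.com -> 10.0.0.7 (expiry=71+1=72). clock=71
Op 17: insert c.com -> 10.0.0.3 (expiry=71+1=72). clock=71
Op 18: insert d.com -> 10.0.0.3 (expiry=71+1=72). clock=71
Op 19: tick 8 -> clock=79. purged={c.com,d.com}
Op 20: insert c.com -> 10.0.0.3 (expiry=79+2=81). clock=79
Op 21: tick 1 -> clock=80.
Op 22: insert f.com -> 10.0.0.6 (expiry=80+2=82). clock=80
Op 23: insert c.com -> 10.0.0.7 (expiry=80+2=82). clock=80
Op 24: insert a.com -> 10.0.0.3 (expiry=80+1=81). clock=80
Op 25: insert c.com -> 10.0.0.2 (expiry=80+2=82). clock=80
Op 26: insert b.com -> 10.0.0.7 (expiry=80+1=81). clock=80
Op 27: insert e.com -> 10.0.0.4 (expiry=80+2=82). clock=80
Op 28: insert f.com -> 10.0.0.8 (expiry=80+2=82). clock=80
lookup b.com: present, ip=10.0.0.7 expiry=81 > clock=80

Answer: 10.0.0.7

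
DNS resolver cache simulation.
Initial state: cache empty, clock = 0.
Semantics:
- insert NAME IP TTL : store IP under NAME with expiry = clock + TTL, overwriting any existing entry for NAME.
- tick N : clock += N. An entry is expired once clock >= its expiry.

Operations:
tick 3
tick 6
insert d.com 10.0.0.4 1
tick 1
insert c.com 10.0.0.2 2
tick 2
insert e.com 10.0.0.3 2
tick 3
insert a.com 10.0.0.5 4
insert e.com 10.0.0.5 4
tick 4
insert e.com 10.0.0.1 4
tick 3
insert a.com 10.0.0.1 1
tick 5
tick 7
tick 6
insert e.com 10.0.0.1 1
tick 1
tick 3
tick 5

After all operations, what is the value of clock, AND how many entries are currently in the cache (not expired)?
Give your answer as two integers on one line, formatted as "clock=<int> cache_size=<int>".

Op 1: tick 3 -> clock=3.
Op 2: tick 6 -> clock=9.
Op 3: insert d.com -> 10.0.0.4 (expiry=9+1=10). clock=9
Op 4: tick 1 -> clock=10. purged={d.com}
Op 5: insert c.com -> 10.0.0.2 (expiry=10+2=12). clock=10
Op 6: tick 2 -> clock=12. purged={c.com}
Op 7: insert e.com -> 10.0.0.3 (expiry=12+2=14). clock=12
Op 8: tick 3 -> clock=15. purged={e.com}
Op 9: insert a.com -> 10.0.0.5 (expiry=15+4=19). clock=15
Op 10: insert e.com -> 10.0.0.5 (expiry=15+4=19). clock=15
Op 11: tick 4 -> clock=19. purged={a.com,e.com}
Op 12: insert e.com -> 10.0.0.1 (expiry=19+4=23). clock=19
Op 13: tick 3 -> clock=22.
Op 14: insert a.com -> 10.0.0.1 (expiry=22+1=23). clock=22
Op 15: tick 5 -> clock=27. purged={a.com,e.com}
Op 16: tick 7 -> clock=34.
Op 17: tick 6 -> clock=40.
Op 18: insert e.com -> 10.0.0.1 (expiry=40+1=41). clock=40
Op 19: tick 1 -> clock=41. purged={e.com}
Op 20: tick 3 -> clock=44.
Op 21: tick 5 -> clock=49.
Final clock = 49
Final cache (unexpired): {} -> size=0

Answer: clock=49 cache_size=0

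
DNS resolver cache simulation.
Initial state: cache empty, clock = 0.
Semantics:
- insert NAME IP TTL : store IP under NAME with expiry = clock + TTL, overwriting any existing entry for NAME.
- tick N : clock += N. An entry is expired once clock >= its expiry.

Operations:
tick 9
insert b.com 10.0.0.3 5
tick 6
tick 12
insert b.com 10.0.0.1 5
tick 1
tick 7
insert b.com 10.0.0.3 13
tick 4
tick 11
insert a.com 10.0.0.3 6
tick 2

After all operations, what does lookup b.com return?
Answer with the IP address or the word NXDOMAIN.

Op 1: tick 9 -> clock=9.
Op 2: insert b.com -> 10.0.0.3 (expiry=9+5=14). clock=9
Op 3: tick 6 -> clock=15. purged={b.com}
Op 4: tick 12 -> clock=27.
Op 5: insert b.com -> 10.0.0.1 (expiry=27+5=32). clock=27
Op 6: tick 1 -> clock=28.
Op 7: tick 7 -> clock=35. purged={b.com}
Op 8: insert b.com -> 10.0.0.3 (expiry=35+13=48). clock=35
Op 9: tick 4 -> clock=39.
Op 10: tick 11 -> clock=50. purged={b.com}
Op 11: insert a.com -> 10.0.0.3 (expiry=50+6=56). clock=50
Op 12: tick 2 -> clock=52.
lookup b.com: not in cache (expired or never inserted)

Answer: NXDOMAIN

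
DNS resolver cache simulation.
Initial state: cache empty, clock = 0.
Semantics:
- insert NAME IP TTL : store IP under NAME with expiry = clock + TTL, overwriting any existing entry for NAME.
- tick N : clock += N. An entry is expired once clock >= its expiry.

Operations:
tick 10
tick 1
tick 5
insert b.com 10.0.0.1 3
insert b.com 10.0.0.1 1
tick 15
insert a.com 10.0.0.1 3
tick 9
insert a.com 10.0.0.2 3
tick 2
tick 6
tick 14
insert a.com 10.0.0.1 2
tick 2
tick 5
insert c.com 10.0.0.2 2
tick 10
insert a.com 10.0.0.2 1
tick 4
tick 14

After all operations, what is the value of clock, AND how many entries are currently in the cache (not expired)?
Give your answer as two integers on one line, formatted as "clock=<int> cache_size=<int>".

Answer: clock=97 cache_size=0

Derivation:
Op 1: tick 10 -> clock=10.
Op 2: tick 1 -> clock=11.
Op 3: tick 5 -> clock=16.
Op 4: insert b.com -> 10.0.0.1 (expiry=16+3=19). clock=16
Op 5: insert b.com -> 10.0.0.1 (expiry=16+1=17). clock=16
Op 6: tick 15 -> clock=31. purged={b.com}
Op 7: insert a.com -> 10.0.0.1 (expiry=31+3=34). clock=31
Op 8: tick 9 -> clock=40. purged={a.com}
Op 9: insert a.com -> 10.0.0.2 (expiry=40+3=43). clock=40
Op 10: tick 2 -> clock=42.
Op 11: tick 6 -> clock=48. purged={a.com}
Op 12: tick 14 -> clock=62.
Op 13: insert a.com -> 10.0.0.1 (expiry=62+2=64). clock=62
Op 14: tick 2 -> clock=64. purged={a.com}
Op 15: tick 5 -> clock=69.
Op 16: insert c.com -> 10.0.0.2 (expiry=69+2=71). clock=69
Op 17: tick 10 -> clock=79. purged={c.com}
Op 18: insert a.com -> 10.0.0.2 (expiry=79+1=80). clock=79
Op 19: tick 4 -> clock=83. purged={a.com}
Op 20: tick 14 -> clock=97.
Final clock = 97
Final cache (unexpired): {} -> size=0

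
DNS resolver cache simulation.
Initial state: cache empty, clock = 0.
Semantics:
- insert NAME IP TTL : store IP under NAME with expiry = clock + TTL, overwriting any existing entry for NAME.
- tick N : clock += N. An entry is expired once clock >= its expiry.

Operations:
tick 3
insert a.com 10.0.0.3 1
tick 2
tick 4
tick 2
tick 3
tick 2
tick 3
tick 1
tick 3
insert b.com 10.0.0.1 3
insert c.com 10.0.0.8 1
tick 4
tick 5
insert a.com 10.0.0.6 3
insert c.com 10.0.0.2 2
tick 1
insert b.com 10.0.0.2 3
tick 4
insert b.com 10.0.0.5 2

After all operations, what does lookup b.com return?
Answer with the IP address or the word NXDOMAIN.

Answer: 10.0.0.5

Derivation:
Op 1: tick 3 -> clock=3.
Op 2: insert a.com -> 10.0.0.3 (expiry=3+1=4). clock=3
Op 3: tick 2 -> clock=5. purged={a.com}
Op 4: tick 4 -> clock=9.
Op 5: tick 2 -> clock=11.
Op 6: tick 3 -> clock=14.
Op 7: tick 2 -> clock=16.
Op 8: tick 3 -> clock=19.
Op 9: tick 1 -> clock=20.
Op 10: tick 3 -> clock=23.
Op 11: insert b.com -> 10.0.0.1 (expiry=23+3=26). clock=23
Op 12: insert c.com -> 10.0.0.8 (expiry=23+1=24). clock=23
Op 13: tick 4 -> clock=27. purged={b.com,c.com}
Op 14: tick 5 -> clock=32.
Op 15: insert a.com -> 10.0.0.6 (expiry=32+3=35). clock=32
Op 16: insert c.com -> 10.0.0.2 (expiry=32+2=34). clock=32
Op 17: tick 1 -> clock=33.
Op 18: insert b.com -> 10.0.0.2 (expiry=33+3=36). clock=33
Op 19: tick 4 -> clock=37. purged={a.com,b.com,c.com}
Op 20: insert b.com -> 10.0.0.5 (expiry=37+2=39). clock=37
lookup b.com: present, ip=10.0.0.5 expiry=39 > clock=37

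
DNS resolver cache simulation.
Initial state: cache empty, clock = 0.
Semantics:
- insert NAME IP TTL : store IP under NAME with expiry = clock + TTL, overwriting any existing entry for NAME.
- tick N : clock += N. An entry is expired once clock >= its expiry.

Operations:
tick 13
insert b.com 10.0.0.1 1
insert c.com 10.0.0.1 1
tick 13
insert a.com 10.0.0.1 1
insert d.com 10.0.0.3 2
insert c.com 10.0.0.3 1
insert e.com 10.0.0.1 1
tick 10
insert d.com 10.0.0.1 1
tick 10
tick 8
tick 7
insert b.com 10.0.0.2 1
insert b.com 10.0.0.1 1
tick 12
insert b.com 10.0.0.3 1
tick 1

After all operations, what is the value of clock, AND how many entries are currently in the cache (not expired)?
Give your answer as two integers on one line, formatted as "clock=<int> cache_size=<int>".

Op 1: tick 13 -> clock=13.
Op 2: insert b.com -> 10.0.0.1 (expiry=13+1=14). clock=13
Op 3: insert c.com -> 10.0.0.1 (expiry=13+1=14). clock=13
Op 4: tick 13 -> clock=26. purged={b.com,c.com}
Op 5: insert a.com -> 10.0.0.1 (expiry=26+1=27). clock=26
Op 6: insert d.com -> 10.0.0.3 (expiry=26+2=28). clock=26
Op 7: insert c.com -> 10.0.0.3 (expiry=26+1=27). clock=26
Op 8: insert e.com -> 10.0.0.1 (expiry=26+1=27). clock=26
Op 9: tick 10 -> clock=36. purged={a.com,c.com,d.com,e.com}
Op 10: insert d.com -> 10.0.0.1 (expiry=36+1=37). clock=36
Op 11: tick 10 -> clock=46. purged={d.com}
Op 12: tick 8 -> clock=54.
Op 13: tick 7 -> clock=61.
Op 14: insert b.com -> 10.0.0.2 (expiry=61+1=62). clock=61
Op 15: insert b.com -> 10.0.0.1 (expiry=61+1=62). clock=61
Op 16: tick 12 -> clock=73. purged={b.com}
Op 17: insert b.com -> 10.0.0.3 (expiry=73+1=74). clock=73
Op 18: tick 1 -> clock=74. purged={b.com}
Final clock = 74
Final cache (unexpired): {} -> size=0

Answer: clock=74 cache_size=0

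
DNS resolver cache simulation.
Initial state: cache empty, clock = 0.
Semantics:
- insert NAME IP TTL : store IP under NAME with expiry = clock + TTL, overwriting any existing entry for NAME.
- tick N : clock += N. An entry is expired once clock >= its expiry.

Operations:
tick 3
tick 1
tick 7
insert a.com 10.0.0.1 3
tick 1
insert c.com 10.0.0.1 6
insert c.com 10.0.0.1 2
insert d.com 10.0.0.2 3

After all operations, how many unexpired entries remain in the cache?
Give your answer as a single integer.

Op 1: tick 3 -> clock=3.
Op 2: tick 1 -> clock=4.
Op 3: tick 7 -> clock=11.
Op 4: insert a.com -> 10.0.0.1 (expiry=11+3=14). clock=11
Op 5: tick 1 -> clock=12.
Op 6: insert c.com -> 10.0.0.1 (expiry=12+6=18). clock=12
Op 7: insert c.com -> 10.0.0.1 (expiry=12+2=14). clock=12
Op 8: insert d.com -> 10.0.0.2 (expiry=12+3=15). clock=12
Final cache (unexpired): {a.com,c.com,d.com} -> size=3

Answer: 3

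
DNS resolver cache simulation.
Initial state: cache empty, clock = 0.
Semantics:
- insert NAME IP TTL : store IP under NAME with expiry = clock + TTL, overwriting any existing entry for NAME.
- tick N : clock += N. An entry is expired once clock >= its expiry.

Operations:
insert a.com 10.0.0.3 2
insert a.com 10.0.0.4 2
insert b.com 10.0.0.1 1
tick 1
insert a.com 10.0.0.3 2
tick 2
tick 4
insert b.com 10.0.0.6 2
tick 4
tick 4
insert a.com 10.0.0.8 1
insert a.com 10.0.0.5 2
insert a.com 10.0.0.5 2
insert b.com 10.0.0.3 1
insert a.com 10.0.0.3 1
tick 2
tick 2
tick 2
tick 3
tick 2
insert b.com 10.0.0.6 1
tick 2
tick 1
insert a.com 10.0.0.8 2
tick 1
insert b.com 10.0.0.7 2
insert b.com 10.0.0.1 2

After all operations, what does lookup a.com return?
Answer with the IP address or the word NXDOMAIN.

Op 1: insert a.com -> 10.0.0.3 (expiry=0+2=2). clock=0
Op 2: insert a.com -> 10.0.0.4 (expiry=0+2=2). clock=0
Op 3: insert b.com -> 10.0.0.1 (expiry=0+1=1). clock=0
Op 4: tick 1 -> clock=1. purged={b.com}
Op 5: insert a.com -> 10.0.0.3 (expiry=1+2=3). clock=1
Op 6: tick 2 -> clock=3. purged={a.com}
Op 7: tick 4 -> clock=7.
Op 8: insert b.com -> 10.0.0.6 (expiry=7+2=9). clock=7
Op 9: tick 4 -> clock=11. purged={b.com}
Op 10: tick 4 -> clock=15.
Op 11: insert a.com -> 10.0.0.8 (expiry=15+1=16). clock=15
Op 12: insert a.com -> 10.0.0.5 (expiry=15+2=17). clock=15
Op 13: insert a.com -> 10.0.0.5 (expiry=15+2=17). clock=15
Op 14: insert b.com -> 10.0.0.3 (expiry=15+1=16). clock=15
Op 15: insert a.com -> 10.0.0.3 (expiry=15+1=16). clock=15
Op 16: tick 2 -> clock=17. purged={a.com,b.com}
Op 17: tick 2 -> clock=19.
Op 18: tick 2 -> clock=21.
Op 19: tick 3 -> clock=24.
Op 20: tick 2 -> clock=26.
Op 21: insert b.com -> 10.0.0.6 (expiry=26+1=27). clock=26
Op 22: tick 2 -> clock=28. purged={b.com}
Op 23: tick 1 -> clock=29.
Op 24: insert a.com -> 10.0.0.8 (expiry=29+2=31). clock=29
Op 25: tick 1 -> clock=30.
Op 26: insert b.com -> 10.0.0.7 (expiry=30+2=32). clock=30
Op 27: insert b.com -> 10.0.0.1 (expiry=30+2=32). clock=30
lookup a.com: present, ip=10.0.0.8 expiry=31 > clock=30

Answer: 10.0.0.8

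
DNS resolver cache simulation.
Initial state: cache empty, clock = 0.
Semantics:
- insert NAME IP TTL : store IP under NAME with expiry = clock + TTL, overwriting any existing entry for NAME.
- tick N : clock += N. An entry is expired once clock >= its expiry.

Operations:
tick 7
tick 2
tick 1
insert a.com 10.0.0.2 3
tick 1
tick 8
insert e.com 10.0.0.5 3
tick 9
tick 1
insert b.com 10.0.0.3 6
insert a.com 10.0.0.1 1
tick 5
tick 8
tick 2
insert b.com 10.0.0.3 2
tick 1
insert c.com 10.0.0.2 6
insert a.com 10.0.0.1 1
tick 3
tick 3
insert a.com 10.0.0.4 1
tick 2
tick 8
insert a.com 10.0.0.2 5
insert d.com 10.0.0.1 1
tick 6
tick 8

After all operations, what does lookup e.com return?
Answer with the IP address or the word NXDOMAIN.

Op 1: tick 7 -> clock=7.
Op 2: tick 2 -> clock=9.
Op 3: tick 1 -> clock=10.
Op 4: insert a.com -> 10.0.0.2 (expiry=10+3=13). clock=10
Op 5: tick 1 -> clock=11.
Op 6: tick 8 -> clock=19. purged={a.com}
Op 7: insert e.com -> 10.0.0.5 (expiry=19+3=22). clock=19
Op 8: tick 9 -> clock=28. purged={e.com}
Op 9: tick 1 -> clock=29.
Op 10: insert b.com -> 10.0.0.3 (expiry=29+6=35). clock=29
Op 11: insert a.com -> 10.0.0.1 (expiry=29+1=30). clock=29
Op 12: tick 5 -> clock=34. purged={a.com}
Op 13: tick 8 -> clock=42. purged={b.com}
Op 14: tick 2 -> clock=44.
Op 15: insert b.com -> 10.0.0.3 (expiry=44+2=46). clock=44
Op 16: tick 1 -> clock=45.
Op 17: insert c.com -> 10.0.0.2 (expiry=45+6=51). clock=45
Op 18: insert a.com -> 10.0.0.1 (expiry=45+1=46). clock=45
Op 19: tick 3 -> clock=48. purged={a.com,b.com}
Op 20: tick 3 -> clock=51. purged={c.com}
Op 21: insert a.com -> 10.0.0.4 (expiry=51+1=52). clock=51
Op 22: tick 2 -> clock=53. purged={a.com}
Op 23: tick 8 -> clock=61.
Op 24: insert a.com -> 10.0.0.2 (expiry=61+5=66). clock=61
Op 25: insert d.com -> 10.0.0.1 (expiry=61+1=62). clock=61
Op 26: tick 6 -> clock=67. purged={a.com,d.com}
Op 27: tick 8 -> clock=75.
lookup e.com: not in cache (expired or never inserted)

Answer: NXDOMAIN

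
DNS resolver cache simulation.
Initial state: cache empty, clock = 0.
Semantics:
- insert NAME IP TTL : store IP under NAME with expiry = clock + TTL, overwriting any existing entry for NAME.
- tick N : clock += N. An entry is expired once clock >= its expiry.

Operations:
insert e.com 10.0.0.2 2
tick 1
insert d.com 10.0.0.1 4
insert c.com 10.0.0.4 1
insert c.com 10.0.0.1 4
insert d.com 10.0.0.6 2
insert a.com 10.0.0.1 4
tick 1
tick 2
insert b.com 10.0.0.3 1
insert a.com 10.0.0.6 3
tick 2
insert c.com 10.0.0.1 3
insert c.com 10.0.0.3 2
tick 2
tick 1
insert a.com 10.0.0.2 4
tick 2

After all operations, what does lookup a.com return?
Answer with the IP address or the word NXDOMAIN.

Op 1: insert e.com -> 10.0.0.2 (expiry=0+2=2). clock=0
Op 2: tick 1 -> clock=1.
Op 3: insert d.com -> 10.0.0.1 (expiry=1+4=5). clock=1
Op 4: insert c.com -> 10.0.0.4 (expiry=1+1=2). clock=1
Op 5: insert c.com -> 10.0.0.1 (expiry=1+4=5). clock=1
Op 6: insert d.com -> 10.0.0.6 (expiry=1+2=3). clock=1
Op 7: insert a.com -> 10.0.0.1 (expiry=1+4=5). clock=1
Op 8: tick 1 -> clock=2. purged={e.com}
Op 9: tick 2 -> clock=4. purged={d.com}
Op 10: insert b.com -> 10.0.0.3 (expiry=4+1=5). clock=4
Op 11: insert a.com -> 10.0.0.6 (expiry=4+3=7). clock=4
Op 12: tick 2 -> clock=6. purged={b.com,c.com}
Op 13: insert c.com -> 10.0.0.1 (expiry=6+3=9). clock=6
Op 14: insert c.com -> 10.0.0.3 (expiry=6+2=8). clock=6
Op 15: tick 2 -> clock=8. purged={a.com,c.com}
Op 16: tick 1 -> clock=9.
Op 17: insert a.com -> 10.0.0.2 (expiry=9+4=13). clock=9
Op 18: tick 2 -> clock=11.
lookup a.com: present, ip=10.0.0.2 expiry=13 > clock=11

Answer: 10.0.0.2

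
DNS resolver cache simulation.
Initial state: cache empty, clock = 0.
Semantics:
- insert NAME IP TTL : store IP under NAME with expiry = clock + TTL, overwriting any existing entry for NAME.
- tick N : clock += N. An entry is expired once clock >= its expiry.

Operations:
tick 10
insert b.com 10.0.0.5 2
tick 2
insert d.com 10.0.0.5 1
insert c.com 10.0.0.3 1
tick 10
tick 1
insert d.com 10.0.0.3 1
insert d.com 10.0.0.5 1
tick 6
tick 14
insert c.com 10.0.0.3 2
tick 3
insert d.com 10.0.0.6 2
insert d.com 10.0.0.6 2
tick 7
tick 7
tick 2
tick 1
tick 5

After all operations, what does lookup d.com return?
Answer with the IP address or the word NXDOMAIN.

Answer: NXDOMAIN

Derivation:
Op 1: tick 10 -> clock=10.
Op 2: insert b.com -> 10.0.0.5 (expiry=10+2=12). clock=10
Op 3: tick 2 -> clock=12. purged={b.com}
Op 4: insert d.com -> 10.0.0.5 (expiry=12+1=13). clock=12
Op 5: insert c.com -> 10.0.0.3 (expiry=12+1=13). clock=12
Op 6: tick 10 -> clock=22. purged={c.com,d.com}
Op 7: tick 1 -> clock=23.
Op 8: insert d.com -> 10.0.0.3 (expiry=23+1=24). clock=23
Op 9: insert d.com -> 10.0.0.5 (expiry=23+1=24). clock=23
Op 10: tick 6 -> clock=29. purged={d.com}
Op 11: tick 14 -> clock=43.
Op 12: insert c.com -> 10.0.0.3 (expiry=43+2=45). clock=43
Op 13: tick 3 -> clock=46. purged={c.com}
Op 14: insert d.com -> 10.0.0.6 (expiry=46+2=48). clock=46
Op 15: insert d.com -> 10.0.0.6 (expiry=46+2=48). clock=46
Op 16: tick 7 -> clock=53. purged={d.com}
Op 17: tick 7 -> clock=60.
Op 18: tick 2 -> clock=62.
Op 19: tick 1 -> clock=63.
Op 20: tick 5 -> clock=68.
lookup d.com: not in cache (expired or never inserted)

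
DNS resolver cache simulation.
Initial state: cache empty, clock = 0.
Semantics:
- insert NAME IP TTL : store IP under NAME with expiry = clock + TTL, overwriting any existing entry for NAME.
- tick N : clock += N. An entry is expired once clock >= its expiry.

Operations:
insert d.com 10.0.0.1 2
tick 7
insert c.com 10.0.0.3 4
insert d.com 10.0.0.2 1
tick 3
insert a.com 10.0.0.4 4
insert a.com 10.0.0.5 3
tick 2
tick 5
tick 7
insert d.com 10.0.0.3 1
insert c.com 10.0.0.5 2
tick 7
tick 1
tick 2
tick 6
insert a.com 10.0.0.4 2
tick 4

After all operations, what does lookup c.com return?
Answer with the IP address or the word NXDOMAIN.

Answer: NXDOMAIN

Derivation:
Op 1: insert d.com -> 10.0.0.1 (expiry=0+2=2). clock=0
Op 2: tick 7 -> clock=7. purged={d.com}
Op 3: insert c.com -> 10.0.0.3 (expiry=7+4=11). clock=7
Op 4: insert d.com -> 10.0.0.2 (expiry=7+1=8). clock=7
Op 5: tick 3 -> clock=10. purged={d.com}
Op 6: insert a.com -> 10.0.0.4 (expiry=10+4=14). clock=10
Op 7: insert a.com -> 10.0.0.5 (expiry=10+3=13). clock=10
Op 8: tick 2 -> clock=12. purged={c.com}
Op 9: tick 5 -> clock=17. purged={a.com}
Op 10: tick 7 -> clock=24.
Op 11: insert d.com -> 10.0.0.3 (expiry=24+1=25). clock=24
Op 12: insert c.com -> 10.0.0.5 (expiry=24+2=26). clock=24
Op 13: tick 7 -> clock=31. purged={c.com,d.com}
Op 14: tick 1 -> clock=32.
Op 15: tick 2 -> clock=34.
Op 16: tick 6 -> clock=40.
Op 17: insert a.com -> 10.0.0.4 (expiry=40+2=42). clock=40
Op 18: tick 4 -> clock=44. purged={a.com}
lookup c.com: not in cache (expired or never inserted)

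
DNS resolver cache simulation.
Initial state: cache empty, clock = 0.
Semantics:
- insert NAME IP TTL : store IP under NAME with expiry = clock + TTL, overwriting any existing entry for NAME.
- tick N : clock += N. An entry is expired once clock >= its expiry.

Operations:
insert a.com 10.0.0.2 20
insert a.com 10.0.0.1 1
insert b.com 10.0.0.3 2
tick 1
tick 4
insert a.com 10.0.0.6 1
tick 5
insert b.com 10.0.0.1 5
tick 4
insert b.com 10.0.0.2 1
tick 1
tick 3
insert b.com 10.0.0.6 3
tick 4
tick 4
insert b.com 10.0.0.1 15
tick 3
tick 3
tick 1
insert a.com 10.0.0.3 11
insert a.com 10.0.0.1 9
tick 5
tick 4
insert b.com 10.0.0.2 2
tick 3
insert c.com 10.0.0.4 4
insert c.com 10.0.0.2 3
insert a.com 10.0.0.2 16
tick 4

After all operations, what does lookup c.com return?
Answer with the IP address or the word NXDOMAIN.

Op 1: insert a.com -> 10.0.0.2 (expiry=0+20=20). clock=0
Op 2: insert a.com -> 10.0.0.1 (expiry=0+1=1). clock=0
Op 3: insert b.com -> 10.0.0.3 (expiry=0+2=2). clock=0
Op 4: tick 1 -> clock=1. purged={a.com}
Op 5: tick 4 -> clock=5. purged={b.com}
Op 6: insert a.com -> 10.0.0.6 (expiry=5+1=6). clock=5
Op 7: tick 5 -> clock=10. purged={a.com}
Op 8: insert b.com -> 10.0.0.1 (expiry=10+5=15). clock=10
Op 9: tick 4 -> clock=14.
Op 10: insert b.com -> 10.0.0.2 (expiry=14+1=15). clock=14
Op 11: tick 1 -> clock=15. purged={b.com}
Op 12: tick 3 -> clock=18.
Op 13: insert b.com -> 10.0.0.6 (expiry=18+3=21). clock=18
Op 14: tick 4 -> clock=22. purged={b.com}
Op 15: tick 4 -> clock=26.
Op 16: insert b.com -> 10.0.0.1 (expiry=26+15=41). clock=26
Op 17: tick 3 -> clock=29.
Op 18: tick 3 -> clock=32.
Op 19: tick 1 -> clock=33.
Op 20: insert a.com -> 10.0.0.3 (expiry=33+11=44). clock=33
Op 21: insert a.com -> 10.0.0.1 (expiry=33+9=42). clock=33
Op 22: tick 5 -> clock=38.
Op 23: tick 4 -> clock=42. purged={a.com,b.com}
Op 24: insert b.com -> 10.0.0.2 (expiry=42+2=44). clock=42
Op 25: tick 3 -> clock=45. purged={b.com}
Op 26: insert c.com -> 10.0.0.4 (expiry=45+4=49). clock=45
Op 27: insert c.com -> 10.0.0.2 (expiry=45+3=48). clock=45
Op 28: insert a.com -> 10.0.0.2 (expiry=45+16=61). clock=45
Op 29: tick 4 -> clock=49. purged={c.com}
lookup c.com: not in cache (expired or never inserted)

Answer: NXDOMAIN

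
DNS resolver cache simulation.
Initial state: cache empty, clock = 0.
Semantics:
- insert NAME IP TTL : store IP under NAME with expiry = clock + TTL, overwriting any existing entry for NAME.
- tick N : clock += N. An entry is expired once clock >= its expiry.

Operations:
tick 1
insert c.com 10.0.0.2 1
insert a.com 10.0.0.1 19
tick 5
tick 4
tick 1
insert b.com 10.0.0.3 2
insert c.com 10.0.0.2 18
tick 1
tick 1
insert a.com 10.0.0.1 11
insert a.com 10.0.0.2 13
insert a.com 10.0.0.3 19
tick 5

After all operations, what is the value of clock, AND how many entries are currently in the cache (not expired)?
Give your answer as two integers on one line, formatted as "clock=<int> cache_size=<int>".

Answer: clock=18 cache_size=2

Derivation:
Op 1: tick 1 -> clock=1.
Op 2: insert c.com -> 10.0.0.2 (expiry=1+1=2). clock=1
Op 3: insert a.com -> 10.0.0.1 (expiry=1+19=20). clock=1
Op 4: tick 5 -> clock=6. purged={c.com}
Op 5: tick 4 -> clock=10.
Op 6: tick 1 -> clock=11.
Op 7: insert b.com -> 10.0.0.3 (expiry=11+2=13). clock=11
Op 8: insert c.com -> 10.0.0.2 (expiry=11+18=29). clock=11
Op 9: tick 1 -> clock=12.
Op 10: tick 1 -> clock=13. purged={b.com}
Op 11: insert a.com -> 10.0.0.1 (expiry=13+11=24). clock=13
Op 12: insert a.com -> 10.0.0.2 (expiry=13+13=26). clock=13
Op 13: insert a.com -> 10.0.0.3 (expiry=13+19=32). clock=13
Op 14: tick 5 -> clock=18.
Final clock = 18
Final cache (unexpired): {a.com,c.com} -> size=2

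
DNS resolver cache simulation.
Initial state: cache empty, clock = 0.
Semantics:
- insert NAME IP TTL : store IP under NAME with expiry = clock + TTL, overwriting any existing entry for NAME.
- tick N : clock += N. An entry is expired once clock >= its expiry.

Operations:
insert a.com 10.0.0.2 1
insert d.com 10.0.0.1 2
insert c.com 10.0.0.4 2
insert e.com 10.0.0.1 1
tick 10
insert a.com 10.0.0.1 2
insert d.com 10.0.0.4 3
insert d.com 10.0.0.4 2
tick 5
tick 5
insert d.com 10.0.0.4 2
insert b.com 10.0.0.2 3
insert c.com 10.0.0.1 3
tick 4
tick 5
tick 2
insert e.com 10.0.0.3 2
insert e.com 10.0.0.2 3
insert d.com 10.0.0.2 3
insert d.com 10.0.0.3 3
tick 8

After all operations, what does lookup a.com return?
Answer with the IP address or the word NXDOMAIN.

Answer: NXDOMAIN

Derivation:
Op 1: insert a.com -> 10.0.0.2 (expiry=0+1=1). clock=0
Op 2: insert d.com -> 10.0.0.1 (expiry=0+2=2). clock=0
Op 3: insert c.com -> 10.0.0.4 (expiry=0+2=2). clock=0
Op 4: insert e.com -> 10.0.0.1 (expiry=0+1=1). clock=0
Op 5: tick 10 -> clock=10. purged={a.com,c.com,d.com,e.com}
Op 6: insert a.com -> 10.0.0.1 (expiry=10+2=12). clock=10
Op 7: insert d.com -> 10.0.0.4 (expiry=10+3=13). clock=10
Op 8: insert d.com -> 10.0.0.4 (expiry=10+2=12). clock=10
Op 9: tick 5 -> clock=15. purged={a.com,d.com}
Op 10: tick 5 -> clock=20.
Op 11: insert d.com -> 10.0.0.4 (expiry=20+2=22). clock=20
Op 12: insert b.com -> 10.0.0.2 (expiry=20+3=23). clock=20
Op 13: insert c.com -> 10.0.0.1 (expiry=20+3=23). clock=20
Op 14: tick 4 -> clock=24. purged={b.com,c.com,d.com}
Op 15: tick 5 -> clock=29.
Op 16: tick 2 -> clock=31.
Op 17: insert e.com -> 10.0.0.3 (expiry=31+2=33). clock=31
Op 18: insert e.com -> 10.0.0.2 (expiry=31+3=34). clock=31
Op 19: insert d.com -> 10.0.0.2 (expiry=31+3=34). clock=31
Op 20: insert d.com -> 10.0.0.3 (expiry=31+3=34). clock=31
Op 21: tick 8 -> clock=39. purged={d.com,e.com}
lookup a.com: not in cache (expired or never inserted)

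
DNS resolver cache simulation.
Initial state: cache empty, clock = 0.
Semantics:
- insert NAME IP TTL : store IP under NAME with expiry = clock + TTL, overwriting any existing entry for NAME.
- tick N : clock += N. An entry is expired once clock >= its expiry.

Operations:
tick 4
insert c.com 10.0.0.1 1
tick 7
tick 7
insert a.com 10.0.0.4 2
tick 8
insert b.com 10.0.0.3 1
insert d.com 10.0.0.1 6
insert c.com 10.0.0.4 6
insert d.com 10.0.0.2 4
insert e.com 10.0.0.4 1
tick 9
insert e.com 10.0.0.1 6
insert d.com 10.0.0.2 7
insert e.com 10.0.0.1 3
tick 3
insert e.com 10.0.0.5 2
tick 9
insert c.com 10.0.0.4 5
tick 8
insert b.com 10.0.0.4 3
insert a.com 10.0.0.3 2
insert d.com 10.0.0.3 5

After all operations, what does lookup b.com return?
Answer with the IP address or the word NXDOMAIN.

Op 1: tick 4 -> clock=4.
Op 2: insert c.com -> 10.0.0.1 (expiry=4+1=5). clock=4
Op 3: tick 7 -> clock=11. purged={c.com}
Op 4: tick 7 -> clock=18.
Op 5: insert a.com -> 10.0.0.4 (expiry=18+2=20). clock=18
Op 6: tick 8 -> clock=26. purged={a.com}
Op 7: insert b.com -> 10.0.0.3 (expiry=26+1=27). clock=26
Op 8: insert d.com -> 10.0.0.1 (expiry=26+6=32). clock=26
Op 9: insert c.com -> 10.0.0.4 (expiry=26+6=32). clock=26
Op 10: insert d.com -> 10.0.0.2 (expiry=26+4=30). clock=26
Op 11: insert e.com -> 10.0.0.4 (expiry=26+1=27). clock=26
Op 12: tick 9 -> clock=35. purged={b.com,c.com,d.com,e.com}
Op 13: insert e.com -> 10.0.0.1 (expiry=35+6=41). clock=35
Op 14: insert d.com -> 10.0.0.2 (expiry=35+7=42). clock=35
Op 15: insert e.com -> 10.0.0.1 (expiry=35+3=38). clock=35
Op 16: tick 3 -> clock=38. purged={e.com}
Op 17: insert e.com -> 10.0.0.5 (expiry=38+2=40). clock=38
Op 18: tick 9 -> clock=47. purged={d.com,e.com}
Op 19: insert c.com -> 10.0.0.4 (expiry=47+5=52). clock=47
Op 20: tick 8 -> clock=55. purged={c.com}
Op 21: insert b.com -> 10.0.0.4 (expiry=55+3=58). clock=55
Op 22: insert a.com -> 10.0.0.3 (expiry=55+2=57). clock=55
Op 23: insert d.com -> 10.0.0.3 (expiry=55+5=60). clock=55
lookup b.com: present, ip=10.0.0.4 expiry=58 > clock=55

Answer: 10.0.0.4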